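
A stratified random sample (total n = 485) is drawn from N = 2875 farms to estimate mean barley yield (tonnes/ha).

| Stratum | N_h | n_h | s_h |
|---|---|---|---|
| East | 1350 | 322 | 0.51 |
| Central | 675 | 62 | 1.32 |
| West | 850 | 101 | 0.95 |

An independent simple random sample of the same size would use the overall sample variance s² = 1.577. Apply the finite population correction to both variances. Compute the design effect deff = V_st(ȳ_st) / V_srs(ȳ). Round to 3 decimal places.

V̂(ȳ_st) = Σ W_h² (1 − n_h/N_h) s_h²/n_h, with W_h = N_h/N and N = 2875:
  stratum East: (1350/2875)²·(1 − 322/1350)·0.51²/322 = 0.000135624
  stratum Central: (675/2875)²·(1 − 62/675)·1.32²/62 = 0.00140684
  stratum West: (850/2875)²·(1 − 101/850)·0.95²/101 = 0.000688257
V_st = 0.00223072
V_srs = (1 − 485/2875)·1.577/485 = 0.00270302
deff = V_st / V_srs = 0.00223072/0.00270302 = 0.8253

deff ≈ 0.825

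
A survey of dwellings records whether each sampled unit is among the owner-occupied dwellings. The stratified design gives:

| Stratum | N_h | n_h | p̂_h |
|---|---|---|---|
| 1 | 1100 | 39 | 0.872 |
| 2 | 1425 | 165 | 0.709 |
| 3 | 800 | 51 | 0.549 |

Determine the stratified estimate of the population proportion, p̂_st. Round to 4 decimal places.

p̂_st ≈ 0.7244

N = 3325; stratum weights W_h = N_h/N.
p̂_st = Σ W_h p̂_h = (1100·0.872 + 1425·0.709 + 800·0.549)/3325 = 0.72443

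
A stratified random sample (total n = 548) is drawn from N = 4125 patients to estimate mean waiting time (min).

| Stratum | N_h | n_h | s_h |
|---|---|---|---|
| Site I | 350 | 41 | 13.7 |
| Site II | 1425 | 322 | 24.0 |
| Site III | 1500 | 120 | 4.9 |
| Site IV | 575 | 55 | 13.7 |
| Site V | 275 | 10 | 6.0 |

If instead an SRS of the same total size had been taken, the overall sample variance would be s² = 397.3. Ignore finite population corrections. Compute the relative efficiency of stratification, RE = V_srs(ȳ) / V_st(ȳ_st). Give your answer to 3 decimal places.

V̂(ȳ_st) = Σ W_h² s_h²/n_h, with W_h = N_h/N and N = 4125:
  stratum Site I: (350/4125)²·13.7²/41 = 0.0329568
  stratum Site II: (1425/4125)²·24.0²/322 = 0.213476
  stratum Site III: (1500/4125)²·4.9²/120 = 0.0264573
  stratum Site IV: (575/4125)²·13.7²/55 = 0.066308
  stratum Site V: (275/4125)²·6.0²/10 = 0.016
V_st = 0.355198
V_srs = s²/n = 397.3/548 = 0.725
Relative efficiency = V_srs / V_st = 0.725/0.355198 = 2.0411

RE ≈ 2.041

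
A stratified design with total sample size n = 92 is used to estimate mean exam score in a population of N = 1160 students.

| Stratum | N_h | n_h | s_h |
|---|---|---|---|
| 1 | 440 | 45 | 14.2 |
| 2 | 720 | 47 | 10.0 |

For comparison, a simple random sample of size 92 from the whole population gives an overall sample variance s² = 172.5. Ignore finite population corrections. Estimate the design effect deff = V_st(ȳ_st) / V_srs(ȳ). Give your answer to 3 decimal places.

V̂(ȳ_st) = Σ W_h² s_h²/n_h, with W_h = N_h/N and N = 1160:
  stratum 1: (440/1160)²·14.2²/45 = 0.644694
  stratum 2: (720/1160)²·10.0²/47 = 0.819693
V_st = 1.46439
V_srs = s²/n = 172.5/92 = 1.875
deff = V_st / V_srs = 1.46439/1.875 = 0.7810

deff ≈ 0.781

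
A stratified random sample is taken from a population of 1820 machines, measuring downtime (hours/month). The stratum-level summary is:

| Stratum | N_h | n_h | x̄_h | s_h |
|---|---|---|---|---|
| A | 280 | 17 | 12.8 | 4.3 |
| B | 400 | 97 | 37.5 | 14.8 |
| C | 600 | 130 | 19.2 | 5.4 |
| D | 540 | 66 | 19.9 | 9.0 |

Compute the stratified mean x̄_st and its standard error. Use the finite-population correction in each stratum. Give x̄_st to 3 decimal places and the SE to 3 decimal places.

x̄_st ≈ 22.445, SE ≈ 0.470

x̄_st = Σ W_h x̄_h = (280·12.8 + 400·37.5 + 600·19.2 + 540·19.9)/1820 = 22.44505
V̂(x̄_st) = Σ W_h² (1 − n_h/N_h) s_h²/n_h, with W_h = N_h/N and N = 1820:
  stratum A: (280/1820)²·(1 − 17/280)·4.3²/17 = 0.0241802
  stratum B: (400/1820)²·(1 − 97/400)·14.8²/97 = 0.082625
  stratum C: (600/1820)²·(1 − 130/600)·5.4²/130 = 0.0190964
  stratum D: (540/1820)²·(1 − 66/540)·9.0²/66 = 0.0948354
V̂(x̄_st) = 0.220737
SE(x̄_st) = √0.220737 = 0.469826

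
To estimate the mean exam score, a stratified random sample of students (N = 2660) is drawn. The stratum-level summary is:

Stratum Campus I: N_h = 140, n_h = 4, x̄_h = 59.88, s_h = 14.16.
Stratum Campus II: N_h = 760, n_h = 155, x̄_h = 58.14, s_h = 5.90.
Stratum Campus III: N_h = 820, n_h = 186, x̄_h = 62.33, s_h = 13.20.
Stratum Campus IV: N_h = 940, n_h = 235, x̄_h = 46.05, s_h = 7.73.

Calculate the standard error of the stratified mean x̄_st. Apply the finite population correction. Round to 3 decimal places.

SE(x̄_st) ≈ 0.492

V̂(x̄_st) = Σ W_h² (1 − n_h/N_h) s_h²/n_h, with W_h = N_h/N and N = 2660:
  stratum Campus I: (140/2660)²·(1 − 4/140)·14.16²/4 = 0.134887
  stratum Campus II: (760/2660)²·(1 − 155/760)·5.90²/155 = 0.0145941
  stratum Campus III: (820/2660)²·(1 − 186/820)·13.20²/186 = 0.0688295
  stratum Campus IV: (940/2660)²·(1 − 235/940)·7.73²/235 = 0.0238147
V̂(x̄_st) = 0.242125
SE(x̄_st) = √0.242125 = 0.492062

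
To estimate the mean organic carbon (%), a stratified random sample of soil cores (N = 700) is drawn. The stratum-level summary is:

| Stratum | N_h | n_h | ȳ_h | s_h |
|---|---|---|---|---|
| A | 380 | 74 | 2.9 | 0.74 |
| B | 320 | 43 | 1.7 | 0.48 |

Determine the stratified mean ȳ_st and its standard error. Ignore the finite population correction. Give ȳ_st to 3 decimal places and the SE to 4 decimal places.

ȳ_st ≈ 2.351, SE ≈ 0.0574

ȳ_st = Σ W_h ȳ_h = (380·2.9 + 320·1.7)/700 = 2.35143
V̂(ȳ_st) = Σ W_h² s_h²/n_h, with W_h = N_h/N and N = 700:
  stratum A: (380/700)²·0.74²/74 = 0.00218073
  stratum B: (320/700)²·0.48²/43 = 0.00111974
V̂(ȳ_st) = 0.00330048
SE(ȳ_st) = √0.00330048 = 0.0574498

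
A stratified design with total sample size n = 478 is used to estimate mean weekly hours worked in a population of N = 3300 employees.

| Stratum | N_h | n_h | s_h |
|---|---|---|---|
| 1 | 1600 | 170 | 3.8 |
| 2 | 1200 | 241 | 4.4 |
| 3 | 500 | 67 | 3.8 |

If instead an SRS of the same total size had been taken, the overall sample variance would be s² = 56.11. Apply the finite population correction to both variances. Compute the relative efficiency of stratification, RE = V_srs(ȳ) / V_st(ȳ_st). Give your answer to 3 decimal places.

RE ≈ 3.278

V̂(ȳ_st) = Σ W_h² (1 − n_h/N_h) s_h²/n_h, with W_h = N_h/N and N = 3300:
  stratum 1: (1600/3300)²·(1 − 170/1600)·3.8²/170 = 0.0178462
  stratum 2: (1200/3300)²·(1 − 241/1200)·4.4²/241 = 0.00848907
  stratum 3: (500/3300)²·(1 − 67/500)·3.8²/67 = 0.00428472
V_st = 0.03062
V_srs = (1 − 478/3300)·56.11/478 = 0.100382
Relative efficiency = V_srs / V_st = 0.100382/0.03062 = 3.2783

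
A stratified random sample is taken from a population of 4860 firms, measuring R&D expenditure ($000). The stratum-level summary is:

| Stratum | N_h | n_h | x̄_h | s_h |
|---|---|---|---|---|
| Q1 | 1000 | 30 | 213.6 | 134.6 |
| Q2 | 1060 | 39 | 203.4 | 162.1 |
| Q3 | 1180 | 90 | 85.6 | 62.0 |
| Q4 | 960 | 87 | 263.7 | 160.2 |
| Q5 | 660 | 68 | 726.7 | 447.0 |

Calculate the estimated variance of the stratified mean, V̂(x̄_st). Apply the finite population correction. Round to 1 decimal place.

V̂(x̄_st) ≈ 117.1

V̂(x̄_st) = Σ W_h² (1 − n_h/N_h) s_h²/n_h, with W_h = N_h/N and N = 4860:
  stratum Q1: (1000/4860)²·(1 − 30/1000)·134.6²/30 = 24.8009
  stratum Q2: (1060/4860)²·(1 − 39/1060)·162.1²/39 = 30.8717
  stratum Q3: (1180/4860)²·(1 − 90/1180)·62.0²/90 = 2.32582
  stratum Q4: (960/4860)²·(1 − 87/960)·160.2²/87 = 10.4669
  stratum Q5: (660/4860)²·(1 − 68/660)·447.0²/68 = 48.607
V̂(x̄_st) = 117.072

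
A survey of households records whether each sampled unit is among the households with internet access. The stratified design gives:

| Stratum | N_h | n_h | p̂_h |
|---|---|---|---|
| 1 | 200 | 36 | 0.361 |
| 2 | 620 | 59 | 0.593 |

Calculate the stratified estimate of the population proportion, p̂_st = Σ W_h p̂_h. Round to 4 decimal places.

p̂_st ≈ 0.5364

N = 820; stratum weights W_h = N_h/N.
p̂_st = Σ W_h p̂_h = (200·0.361 + 620·0.593)/820 = 0.53641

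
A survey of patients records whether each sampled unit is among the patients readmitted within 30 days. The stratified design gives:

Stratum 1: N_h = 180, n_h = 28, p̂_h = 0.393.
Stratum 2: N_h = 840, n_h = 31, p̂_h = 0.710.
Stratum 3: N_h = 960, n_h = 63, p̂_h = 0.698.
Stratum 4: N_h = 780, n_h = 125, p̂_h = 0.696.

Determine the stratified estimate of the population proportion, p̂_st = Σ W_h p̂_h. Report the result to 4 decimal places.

p̂_st ≈ 0.6812

N = 2760; stratum weights W_h = N_h/N.
p̂_st = Σ W_h p̂_h = (180·0.393 + 840·0.710 + 960·0.698 + 780·0.696)/2760 = 0.68120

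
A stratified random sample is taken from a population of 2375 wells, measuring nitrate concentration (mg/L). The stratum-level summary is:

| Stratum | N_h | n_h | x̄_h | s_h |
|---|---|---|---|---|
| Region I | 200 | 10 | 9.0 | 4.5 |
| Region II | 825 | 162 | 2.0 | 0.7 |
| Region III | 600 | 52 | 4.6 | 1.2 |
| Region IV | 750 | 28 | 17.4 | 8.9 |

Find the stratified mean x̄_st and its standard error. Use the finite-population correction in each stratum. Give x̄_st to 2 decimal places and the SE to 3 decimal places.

x̄_st = Σ W_h x̄_h = (200·9.0 + 825·2.0 + 600·4.6 + 750·17.4)/2375 = 8.10947
V̂(x̄_st) = Σ W_h² (1 − n_h/N_h) s_h²/n_h, with W_h = N_h/N and N = 2375:
  stratum Region I: (200/2375)²·(1 − 10/200)·4.5²/10 = 0.0136421
  stratum Region II: (825/2375)²·(1 − 162/825)·0.7²/162 = 0.000293306
  stratum Region III: (600/2375)²·(1 − 52/600)·1.2²/52 = 0.00161422
  stratum Region IV: (750/2375)²·(1 − 28/750)·8.9²/28 = 0.271577
V̂(x̄_st) = 0.287127
SE(x̄_st) = √0.287127 = 0.535842

x̄_st ≈ 8.11, SE ≈ 0.536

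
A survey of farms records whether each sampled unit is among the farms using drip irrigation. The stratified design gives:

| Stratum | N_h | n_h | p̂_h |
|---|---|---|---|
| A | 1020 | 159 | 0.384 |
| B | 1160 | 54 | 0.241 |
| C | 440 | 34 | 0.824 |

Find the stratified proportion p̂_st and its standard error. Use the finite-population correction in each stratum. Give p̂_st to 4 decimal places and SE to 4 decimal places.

p̂_st ≈ 0.3946, SE ≈ 0.0308

N = 2620; stratum weights W_h = N_h/N.
p̂_st = Σ W_h p̂_h = (1020·0.384 + 1160·0.241 + 440·0.824)/2620 = 0.39458
V̂(p̂_st) = Σ W_h² (1 − n_h/N_h) p̂_h(1−p̂_h)/(n_h−1):
  stratum A: (1020/2620)²·(1 − 159/1020)·0.384·0.616/158 = 0.000191538
  stratum B: (1160/2620)²·(1 − 54/1160)·0.241·0.759/53 = 0.00064505
  stratum C: (440/2620)²·(1 − 34/440)·0.824·0.176/33 = 0.000114367
V̂(p̂_st) = 0.000950956; SE = √V̂ = 0.0308376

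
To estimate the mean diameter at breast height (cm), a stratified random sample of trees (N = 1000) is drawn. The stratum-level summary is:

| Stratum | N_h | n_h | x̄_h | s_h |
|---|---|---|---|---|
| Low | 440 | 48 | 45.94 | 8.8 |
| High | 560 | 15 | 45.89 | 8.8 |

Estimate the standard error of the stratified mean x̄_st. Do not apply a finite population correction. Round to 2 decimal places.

SE(x̄_st) ≈ 1.39

V̂(x̄_st) = Σ W_h² s_h²/n_h, with W_h = N_h/N and N = 1000:
  stratum Low: (440/1000)²·8.8²/48 = 0.312341
  stratum High: (560/1000)²·8.8²/15 = 1.61901
V̂(x̄_st) = 1.93135
SE(x̄_st) = √1.93135 = 1.38973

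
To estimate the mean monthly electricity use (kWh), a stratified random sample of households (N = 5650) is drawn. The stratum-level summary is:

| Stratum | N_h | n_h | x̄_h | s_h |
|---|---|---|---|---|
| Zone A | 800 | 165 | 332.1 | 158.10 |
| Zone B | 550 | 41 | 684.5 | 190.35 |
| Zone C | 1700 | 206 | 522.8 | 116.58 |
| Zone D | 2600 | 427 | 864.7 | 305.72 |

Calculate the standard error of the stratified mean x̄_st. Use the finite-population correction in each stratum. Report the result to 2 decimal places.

V̂(x̄_st) = Σ W_h² (1 − n_h/N_h) s_h²/n_h, with W_h = N_h/N and N = 5650:
  stratum Zone A: (800/5650)²·(1 − 165/800)·158.10²/165 = 2.41072
  stratum Zone B: (550/5650)²·(1 − 41/550)·190.35²/41 = 7.75007
  stratum Zone C: (1700/5650)²·(1 − 206/1700)·116.58²/206 = 5.24908
  stratum Zone D: (2600/5650)²·(1 − 427/2600)·305.72²/427 = 38.7397
V̂(x̄_st) = 54.1495
SE(x̄_st) = √54.1495 = 7.35864

SE(x̄_st) ≈ 7.36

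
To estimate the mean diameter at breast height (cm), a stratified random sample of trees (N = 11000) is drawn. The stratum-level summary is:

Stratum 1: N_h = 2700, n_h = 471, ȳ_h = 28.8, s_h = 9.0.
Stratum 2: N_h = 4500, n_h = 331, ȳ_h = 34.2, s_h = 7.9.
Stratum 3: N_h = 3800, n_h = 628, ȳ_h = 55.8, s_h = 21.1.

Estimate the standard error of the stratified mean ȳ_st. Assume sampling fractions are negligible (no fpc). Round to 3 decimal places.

SE(ȳ_st) ≈ 0.356

V̂(ȳ_st) = Σ W_h² s_h²/n_h, with W_h = N_h/N and N = 11000:
  stratum 1: (2700/11000)²·9.0²/471 = 0.0103611
  stratum 2: (4500/11000)²·7.9²/331 = 0.0315548
  stratum 3: (3800/11000)²·21.1²/628 = 0.0846033
V̂(ȳ_st) = 0.126519
SE(ȳ_st) = √0.126519 = 0.355695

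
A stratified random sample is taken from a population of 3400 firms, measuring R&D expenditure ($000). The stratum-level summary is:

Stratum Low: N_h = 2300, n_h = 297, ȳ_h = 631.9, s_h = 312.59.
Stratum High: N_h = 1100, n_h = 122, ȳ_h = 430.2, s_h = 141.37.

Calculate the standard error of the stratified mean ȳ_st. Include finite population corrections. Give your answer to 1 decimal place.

V̂(ȳ_st) = Σ W_h² (1 − n_h/N_h) s_h²/n_h, with W_h = N_h/N and N = 3400:
  stratum Low: (2300/3400)²·(1 − 297/2300)·312.59²/297 = 131.113
  stratum High: (1100/3400)²·(1 − 122/1100)·141.37²/122 = 15.245
V̂(ȳ_st) = 146.358
SE(ȳ_st) = √146.358 = 12.0978

SE(ȳ_st) ≈ 12.1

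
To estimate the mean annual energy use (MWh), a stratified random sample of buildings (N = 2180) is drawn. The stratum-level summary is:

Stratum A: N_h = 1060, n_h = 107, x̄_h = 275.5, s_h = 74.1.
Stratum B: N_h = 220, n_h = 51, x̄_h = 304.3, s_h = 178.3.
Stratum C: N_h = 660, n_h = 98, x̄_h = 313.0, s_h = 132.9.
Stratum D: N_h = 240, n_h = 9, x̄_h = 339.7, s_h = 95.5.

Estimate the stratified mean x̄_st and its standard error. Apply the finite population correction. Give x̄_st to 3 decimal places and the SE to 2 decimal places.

x̄_st ≈ 296.828, SE ≈ 6.46

x̄_st = Σ W_h x̄_h = (1060·275.5 + 220·304.3 + 660·313.0 + 240·339.7)/2180 = 296.82752
V̂(x̄_st) = Σ W_h² (1 − n_h/N_h) s_h²/n_h, with W_h = N_h/N and N = 2180:
  stratum A: (1060/2180)²·(1 − 107/1060)·74.1²/107 = 10.9078
  stratum B: (220/2180)²·(1 − 51/220)·178.3²/51 = 4.87673
  stratum C: (660/2180)²·(1 − 98/660)·132.9²/98 = 14.0667
  stratum D: (240/2180)²·(1 − 9/240)·95.5²/9 = 11.8216
V̂(x̄_st) = 41.6728
SE(x̄_st) = √41.6728 = 6.45545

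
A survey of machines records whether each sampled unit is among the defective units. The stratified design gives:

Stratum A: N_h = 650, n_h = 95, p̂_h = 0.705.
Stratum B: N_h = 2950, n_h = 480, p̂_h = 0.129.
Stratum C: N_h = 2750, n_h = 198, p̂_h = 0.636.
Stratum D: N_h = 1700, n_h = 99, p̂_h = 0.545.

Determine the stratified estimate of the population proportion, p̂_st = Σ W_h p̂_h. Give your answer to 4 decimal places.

N = 8050; stratum weights W_h = N_h/N.
p̂_st = Σ W_h p̂_h = (650·0.705 + 2950·0.129 + 2750·0.636 + 1700·0.545)/8050 = 0.43656

p̂_st ≈ 0.4366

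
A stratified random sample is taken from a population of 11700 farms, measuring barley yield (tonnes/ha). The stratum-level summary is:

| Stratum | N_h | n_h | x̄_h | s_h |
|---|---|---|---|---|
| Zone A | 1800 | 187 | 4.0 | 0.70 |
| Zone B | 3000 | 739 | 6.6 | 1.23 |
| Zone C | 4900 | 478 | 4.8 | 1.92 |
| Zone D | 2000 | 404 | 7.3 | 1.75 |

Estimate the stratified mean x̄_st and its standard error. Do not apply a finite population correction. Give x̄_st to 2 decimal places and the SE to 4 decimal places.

x̄_st ≈ 5.57, SE ≈ 0.0421

x̄_st = Σ W_h x̄_h = (1800·4.0 + 3000·6.6 + 4900·4.8 + 2000·7.3)/11700 = 5.56581
V̂(x̄_st) = Σ W_h² s_h²/n_h, with W_h = N_h/N and N = 11700:
  stratum Zone A: (1800/11700)²·0.70²/187 = 6.20194e-05
  stratum Zone B: (3000/11700)²·1.23²/739 = 0.000134597
  stratum Zone C: (4900/11700)²·1.92²/478 = 0.00135268
  stratum Zone D: (2000/11700)²·1.75²/404 = 0.000221505
V̂(x̄_st) = 0.0017708
SE(x̄_st) = √0.0017708 = 0.0420809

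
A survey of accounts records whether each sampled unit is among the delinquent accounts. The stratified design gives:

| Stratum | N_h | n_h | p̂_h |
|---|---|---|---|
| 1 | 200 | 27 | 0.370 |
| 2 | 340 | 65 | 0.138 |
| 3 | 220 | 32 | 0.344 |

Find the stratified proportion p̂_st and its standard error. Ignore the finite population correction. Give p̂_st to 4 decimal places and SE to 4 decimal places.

N = 760; stratum weights W_h = N_h/N.
p̂_st = Σ W_h p̂_h = (200·0.370 + 340·0.138 + 220·0.344)/760 = 0.25868
V̂(p̂_st) = Σ W_h² p̂_h(1−p̂_h)/(n_h−1):
  stratum 1: (200/760)²·0.370·0.630/26 = 0.000620872
  stratum 2: (340/760)²·0.138·0.862/64 = 0.000371995
  stratum 3: (220/760)²·0.344·0.656/31 = 0.000609984
V̂(p̂_st) = 0.00160285; SE = √V̂ = 0.0400356

p̂_st ≈ 0.2587, SE ≈ 0.0400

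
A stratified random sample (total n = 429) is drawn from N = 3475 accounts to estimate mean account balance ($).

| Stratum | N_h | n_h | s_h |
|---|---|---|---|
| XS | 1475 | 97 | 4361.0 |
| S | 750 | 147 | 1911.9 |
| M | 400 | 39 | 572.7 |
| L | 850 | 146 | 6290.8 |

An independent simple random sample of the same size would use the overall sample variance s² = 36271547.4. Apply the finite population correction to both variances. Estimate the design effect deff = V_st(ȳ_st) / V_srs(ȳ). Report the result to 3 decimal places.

V̂(ȳ_st) = Σ W_h² (1 − n_h/N_h) s_h²/n_h, with W_h = N_h/N and N = 3475:
  stratum XS: (1475/3475)²·(1 − 97/1475)·4361.0²/97 = 33001.4
  stratum S: (750/3475)²·(1 − 147/750)·1911.9²/147 = 931.284
  stratum M: (400/3475)²·(1 − 39/400)·572.7²/39 = 100.565
  stratum L: (850/3475)²·(1 − 146/850)·6290.8²/146 = 13432
V_st = 47465.2
V_srs = (1 − 429/3475)·36271547.4/429 = 74111.2
deff = V_st / V_srs = 47465.2/74111.2 = 0.6405

deff ≈ 0.640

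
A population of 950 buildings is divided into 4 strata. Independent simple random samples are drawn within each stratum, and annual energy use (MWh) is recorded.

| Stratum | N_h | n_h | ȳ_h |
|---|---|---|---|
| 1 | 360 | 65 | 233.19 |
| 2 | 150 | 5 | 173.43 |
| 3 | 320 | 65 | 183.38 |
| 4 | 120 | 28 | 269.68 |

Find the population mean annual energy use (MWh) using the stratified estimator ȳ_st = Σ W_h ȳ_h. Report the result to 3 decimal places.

ȳ_st ≈ 211.585

N = Σ N_h = 950. Stratum weights W_h = N_h/N.
ȳ_st = (360·233.19 + 150·173.43 + 320·183.38 + 120·269.68) / 950 = 211.58537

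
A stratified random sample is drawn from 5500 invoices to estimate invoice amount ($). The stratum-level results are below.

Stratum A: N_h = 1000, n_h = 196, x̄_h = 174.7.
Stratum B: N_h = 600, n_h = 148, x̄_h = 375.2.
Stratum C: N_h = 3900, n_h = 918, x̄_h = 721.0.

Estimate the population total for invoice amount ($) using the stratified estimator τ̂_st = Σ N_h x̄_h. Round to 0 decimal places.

τ̂_st ≈ 3211720

τ̂_st = Σ N_h x̄_h = 1000·174.7 + 600·375.2 + 3900·721.0 = 3211720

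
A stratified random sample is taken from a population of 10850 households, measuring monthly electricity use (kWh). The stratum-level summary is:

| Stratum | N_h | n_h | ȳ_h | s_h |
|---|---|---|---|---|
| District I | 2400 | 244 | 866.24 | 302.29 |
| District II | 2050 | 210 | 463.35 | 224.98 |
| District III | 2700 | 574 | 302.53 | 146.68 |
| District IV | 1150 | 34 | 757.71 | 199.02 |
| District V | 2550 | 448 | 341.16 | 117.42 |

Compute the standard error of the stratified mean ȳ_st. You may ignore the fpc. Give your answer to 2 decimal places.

V̂(ȳ_st) = Σ W_h² s_h²/n_h, with W_h = N_h/N and N = 10850:
  stratum District I: (2400/10850)²·302.29²/244 = 18.324
  stratum District II: (2050/10850)²·224.98²/210 = 8.60432
  stratum District III: (2700/10850)²·146.68²/574 = 2.32112
  stratum District IV: (1150/10850)²·199.02²/34 = 13.0873
  stratum District V: (2550/10850)²·117.42²/448 = 1.69991
V̂(ȳ_st) = 44.0367
SE(ȳ_st) = √44.0367 = 6.63602

SE(ȳ_st) ≈ 6.64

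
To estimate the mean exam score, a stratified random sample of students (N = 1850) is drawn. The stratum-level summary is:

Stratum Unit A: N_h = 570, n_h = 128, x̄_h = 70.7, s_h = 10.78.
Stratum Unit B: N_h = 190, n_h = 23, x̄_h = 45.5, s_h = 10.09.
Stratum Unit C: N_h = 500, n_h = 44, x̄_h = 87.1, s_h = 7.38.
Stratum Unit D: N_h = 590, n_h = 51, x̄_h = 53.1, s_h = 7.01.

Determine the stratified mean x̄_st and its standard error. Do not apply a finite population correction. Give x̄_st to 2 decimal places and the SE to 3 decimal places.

x̄_st = Σ W_h x̄_h = (570·70.7 + 190·45.5 + 500·87.1 + 590·53.1)/1850 = 66.93135
V̂(x̄_st) = Σ W_h² s_h²/n_h, with W_h = N_h/N and N = 1850:
  stratum Unit A: (570/1850)²·10.78²/128 = 0.0861854
  stratum Unit B: (190/1850)²·10.09²/23 = 0.0466894
  stratum Unit C: (500/1850)²·7.38²/44 = 0.0904184
  stratum Unit D: (590/1850)²·7.01²/51 = 0.0980001
V̂(x̄_st) = 0.321293
SE(x̄_st) = √0.321293 = 0.566827

x̄_st ≈ 66.93, SE ≈ 0.567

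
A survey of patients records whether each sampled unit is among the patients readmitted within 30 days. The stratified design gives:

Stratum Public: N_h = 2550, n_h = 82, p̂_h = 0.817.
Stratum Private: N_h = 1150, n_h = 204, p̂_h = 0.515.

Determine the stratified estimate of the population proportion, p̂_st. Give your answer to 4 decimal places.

p̂_st ≈ 0.7231

N = 3700; stratum weights W_h = N_h/N.
p̂_st = Σ W_h p̂_h = (2550·0.817 + 1150·0.515)/3700 = 0.72314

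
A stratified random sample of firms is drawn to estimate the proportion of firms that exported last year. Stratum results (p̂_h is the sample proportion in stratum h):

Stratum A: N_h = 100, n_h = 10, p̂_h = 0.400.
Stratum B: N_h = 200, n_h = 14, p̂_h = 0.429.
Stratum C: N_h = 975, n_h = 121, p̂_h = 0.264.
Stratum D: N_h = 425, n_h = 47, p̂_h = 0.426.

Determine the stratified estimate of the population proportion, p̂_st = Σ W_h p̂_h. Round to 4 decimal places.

p̂_st ≈ 0.3319

N = 1700; stratum weights W_h = N_h/N.
p̂_st = Σ W_h p̂_h = (100·0.400 + 200·0.429 + 975·0.264 + 425·0.426)/1700 = 0.33191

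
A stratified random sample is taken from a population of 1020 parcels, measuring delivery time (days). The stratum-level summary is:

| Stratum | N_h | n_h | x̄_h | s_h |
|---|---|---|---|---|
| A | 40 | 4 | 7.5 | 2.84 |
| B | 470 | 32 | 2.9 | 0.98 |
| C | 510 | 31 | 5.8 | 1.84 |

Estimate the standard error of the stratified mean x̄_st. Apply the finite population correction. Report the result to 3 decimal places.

SE(x̄_st) ≈ 0.185

V̂(x̄_st) = Σ W_h² (1 − n_h/N_h) s_h²/n_h, with W_h = N_h/N and N = 1020:
  stratum A: (40/1020)²·(1 − 4/40)·2.84²/4 = 0.00279087
  stratum B: (470/1020)²·(1 − 32/470)·0.98²/32 = 0.00593846
  stratum C: (510/1020)²·(1 − 31/510)·1.84²/31 = 0.0256436
V̂(x̄_st) = 0.0343729
SE(x̄_st) = √0.0343729 = 0.185399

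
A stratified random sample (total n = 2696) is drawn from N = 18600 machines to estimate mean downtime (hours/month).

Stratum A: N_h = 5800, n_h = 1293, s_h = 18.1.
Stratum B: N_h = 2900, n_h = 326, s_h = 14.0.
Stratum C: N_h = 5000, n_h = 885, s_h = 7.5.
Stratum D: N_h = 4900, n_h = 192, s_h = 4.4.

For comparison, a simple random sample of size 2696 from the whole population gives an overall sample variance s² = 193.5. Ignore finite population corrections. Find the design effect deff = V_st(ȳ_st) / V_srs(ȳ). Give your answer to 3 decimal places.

deff ≈ 0.708

V̂(ȳ_st) = Σ W_h² s_h²/n_h, with W_h = N_h/N and N = 18600:
  stratum A: (5800/18600)²·18.1²/1293 = 0.0246371
  stratum B: (2900/18600)²·14.0²/326 = 0.0146153
  stratum C: (5000/18600)²·7.5²/885 = 0.00459297
  stratum D: (4900/18600)²·4.4²/192 = 0.00699794
V_st = 0.0508433
V_srs = s²/n = 193.5/2696 = 0.071773
deff = V_st / V_srs = 0.0508433/0.071773 = 0.7084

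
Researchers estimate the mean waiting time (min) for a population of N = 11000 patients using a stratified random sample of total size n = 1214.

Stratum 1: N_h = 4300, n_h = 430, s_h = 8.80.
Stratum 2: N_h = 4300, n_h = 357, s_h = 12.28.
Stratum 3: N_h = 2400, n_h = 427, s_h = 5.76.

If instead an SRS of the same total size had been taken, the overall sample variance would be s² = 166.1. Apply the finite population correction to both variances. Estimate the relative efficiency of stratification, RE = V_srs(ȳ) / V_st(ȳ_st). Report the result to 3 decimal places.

RE ≈ 1.399

V̂(ȳ_st) = Σ W_h² (1 − n_h/N_h) s_h²/n_h, with W_h = N_h/N and N = 11000:
  stratum 1: (4300/11000)²·(1 − 430/4300)·8.80²/430 = 0.024768
  stratum 2: (4300/11000)²·(1 − 357/4300)·12.28²/357 = 0.0591886
  stratum 3: (2400/11000)²·(1 − 427/2400)·5.76²/427 = 0.00304068
V_st = 0.0869973
V_srs = (1 − 1214/11000)·166.1/1214 = 0.12172
Relative efficiency = V_srs / V_st = 0.12172/0.0869973 = 1.3991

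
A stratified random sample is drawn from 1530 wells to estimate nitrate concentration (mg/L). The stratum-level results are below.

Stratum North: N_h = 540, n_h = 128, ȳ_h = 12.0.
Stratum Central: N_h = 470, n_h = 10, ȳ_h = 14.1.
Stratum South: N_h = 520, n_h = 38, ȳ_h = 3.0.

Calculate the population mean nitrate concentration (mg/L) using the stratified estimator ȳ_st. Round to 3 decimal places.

ȳ_st ≈ 9.586

N = Σ N_h = 1530. Stratum weights W_h = N_h/N.
ȳ_st = (540·12.0 + 470·14.1 + 520·3.0) / 1530 = 9.58627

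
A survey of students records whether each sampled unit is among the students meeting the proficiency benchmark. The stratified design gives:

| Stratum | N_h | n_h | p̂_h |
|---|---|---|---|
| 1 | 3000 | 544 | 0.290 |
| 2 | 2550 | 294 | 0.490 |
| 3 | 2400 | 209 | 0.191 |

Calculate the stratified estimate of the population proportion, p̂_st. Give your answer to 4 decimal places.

p̂_st ≈ 0.3243

N = 7950; stratum weights W_h = N_h/N.
p̂_st = Σ W_h p̂_h = (3000·0.290 + 2550·0.490 + 2400·0.191)/7950 = 0.32426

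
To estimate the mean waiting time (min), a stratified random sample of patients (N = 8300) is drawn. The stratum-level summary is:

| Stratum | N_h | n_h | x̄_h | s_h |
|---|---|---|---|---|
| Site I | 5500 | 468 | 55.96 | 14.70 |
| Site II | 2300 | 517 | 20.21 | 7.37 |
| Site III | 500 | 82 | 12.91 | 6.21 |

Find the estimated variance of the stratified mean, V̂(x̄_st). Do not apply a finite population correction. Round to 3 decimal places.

V̂(x̄_st) ≈ 0.213

V̂(x̄_st) = Σ W_h² s_h²/n_h, with W_h = N_h/N and N = 8300:
  stratum Site I: (5500/8300)²·14.70²/468 = 0.202749
  stratum Site II: (2300/8300)²·7.37²/517 = 0.00806759
  stratum Site III: (500/8300)²·6.21²/82 = 0.00170668
V̂(x̄_st) = 0.212523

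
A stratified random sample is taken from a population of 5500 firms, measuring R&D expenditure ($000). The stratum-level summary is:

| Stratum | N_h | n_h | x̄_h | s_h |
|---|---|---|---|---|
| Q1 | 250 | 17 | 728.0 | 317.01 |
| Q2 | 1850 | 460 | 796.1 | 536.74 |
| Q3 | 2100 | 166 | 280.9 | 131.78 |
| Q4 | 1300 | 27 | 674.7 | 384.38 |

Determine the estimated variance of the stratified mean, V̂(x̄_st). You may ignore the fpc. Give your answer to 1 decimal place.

V̂(x̄_st) ≈ 404.0

V̂(x̄_st) = Σ W_h² s_h²/n_h, with W_h = N_h/N and N = 5500:
  stratum Q1: (250/5500)²·317.01²/17 = 12.2138
  stratum Q2: (1850/5500)²·536.74²/460 = 70.8579
  stratum Q3: (2100/5500)²·131.78²/166 = 15.2512
  stratum Q4: (1300/5500)²·384.38²/27 = 305.717
V̂(x̄_st) = 404.04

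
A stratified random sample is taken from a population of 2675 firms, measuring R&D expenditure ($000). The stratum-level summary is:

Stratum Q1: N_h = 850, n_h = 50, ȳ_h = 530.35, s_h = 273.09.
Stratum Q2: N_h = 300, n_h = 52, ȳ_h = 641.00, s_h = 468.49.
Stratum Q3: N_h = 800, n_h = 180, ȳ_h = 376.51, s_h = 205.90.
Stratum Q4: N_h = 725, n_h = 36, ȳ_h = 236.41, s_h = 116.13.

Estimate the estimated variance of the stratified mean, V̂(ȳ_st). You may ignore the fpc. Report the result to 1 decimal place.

V̂(ȳ_st) ≈ 252.3

V̂(ȳ_st) = Σ W_h² s_h²/n_h, with W_h = N_h/N and N = 2675:
  stratum Q1: (850/2675)²·273.09²/50 = 150.602
  stratum Q2: (300/2675)²·468.49²/52 = 53.0875
  stratum Q3: (800/2675)²·205.90²/180 = 21.0655
  stratum Q4: (725/2675)²·116.13²/36 = 27.5179
V̂(ȳ_st) = 252.273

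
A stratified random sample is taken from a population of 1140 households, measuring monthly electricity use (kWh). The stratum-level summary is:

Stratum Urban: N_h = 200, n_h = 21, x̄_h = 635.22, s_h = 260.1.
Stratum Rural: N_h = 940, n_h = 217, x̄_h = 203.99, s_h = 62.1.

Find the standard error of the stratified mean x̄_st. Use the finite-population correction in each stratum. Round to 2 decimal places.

SE(x̄_st) ≈ 9.90

V̂(x̄_st) = Σ W_h² (1 − n_h/N_h) s_h²/n_h, with W_h = N_h/N and N = 1140:
  stratum Urban: (200/1140)²·(1 − 21/200)·260.1²/21 = 88.7431
  stratum Rural: (940/1140)²·(1 − 217/940)·62.1²/217 = 9.29351
V̂(x̄_st) = 98.0366
SE(x̄_st) = √98.0366 = 9.90135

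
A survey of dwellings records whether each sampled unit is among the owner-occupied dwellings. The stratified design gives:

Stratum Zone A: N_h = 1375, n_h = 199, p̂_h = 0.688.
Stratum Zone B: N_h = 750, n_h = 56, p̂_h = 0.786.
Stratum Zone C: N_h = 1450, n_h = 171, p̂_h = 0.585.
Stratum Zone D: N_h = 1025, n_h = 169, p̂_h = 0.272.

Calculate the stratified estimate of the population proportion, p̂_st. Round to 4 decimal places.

N = 4600; stratum weights W_h = N_h/N.
p̂_st = Σ W_h p̂_h = (1375·0.688 + 750·0.786 + 1450·0.585 + 1025·0.272)/4600 = 0.57882

p̂_st ≈ 0.5788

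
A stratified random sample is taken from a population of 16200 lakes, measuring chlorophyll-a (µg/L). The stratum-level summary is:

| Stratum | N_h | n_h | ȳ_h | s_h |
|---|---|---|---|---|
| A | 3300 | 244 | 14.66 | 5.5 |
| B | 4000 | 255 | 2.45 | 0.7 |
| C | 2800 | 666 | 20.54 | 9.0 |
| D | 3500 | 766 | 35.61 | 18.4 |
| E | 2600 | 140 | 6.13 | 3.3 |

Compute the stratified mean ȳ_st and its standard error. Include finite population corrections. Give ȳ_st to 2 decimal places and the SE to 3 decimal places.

ȳ_st = Σ W_h ȳ_h = (3300·14.66 + 4000·2.45 + 2800·20.54 + 3500·35.61 + 2600·6.13)/16200 = 15.81870
V̂(ȳ_st) = Σ W_h² (1 − n_h/N_h) s_h²/n_h, with W_h = N_h/N and N = 16200:
  stratum A: (3300/16200)²·(1 − 244/3300)·5.5²/244 = 0.00476401
  stratum B: (4000/16200)²·(1 − 255/4000)·0.7²/255 = 0.000109683
  stratum C: (2800/16200)²·(1 − 666/2800)·9.0²/666 = 0.00276907
  stratum D: (3500/16200)²·(1 − 766/3500)·18.4²/766 = 0.0161155
  stratum E: (2600/16200)²·(1 − 140/2600)·3.3²/140 = 0.00189574
V̂(ȳ_st) = 0.025654
SE(ȳ_st) = √0.025654 = 0.160169

ȳ_st ≈ 15.82, SE ≈ 0.160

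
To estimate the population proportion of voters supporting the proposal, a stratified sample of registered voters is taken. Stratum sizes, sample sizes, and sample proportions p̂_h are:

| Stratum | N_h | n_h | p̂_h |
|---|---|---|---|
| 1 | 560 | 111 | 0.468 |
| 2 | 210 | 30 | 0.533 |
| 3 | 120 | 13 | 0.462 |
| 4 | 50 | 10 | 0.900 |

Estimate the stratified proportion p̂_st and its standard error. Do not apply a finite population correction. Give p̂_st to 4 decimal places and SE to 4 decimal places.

p̂_st ≈ 0.5047, SE ≈ 0.0400

N = 940; stratum weights W_h = N_h/N.
p̂_st = Σ W_h p̂_h = (560·0.468 + 210·0.533 + 120·0.462 + 50·0.900)/940 = 0.50473
V̂(p̂_st) = Σ W_h² p̂_h(1−p̂_h)/(n_h−1):
  stratum 1: (560/940)²·0.468·0.532/110 = 0.000803314
  stratum 2: (210/940)²·0.533·0.467/29 = 0.00042838
  stratum 3: (120/940)²·0.462·0.538/12 = 0.000337559
  stratum 4: (50/940)²·0.900·0.100/9 = 2.82933e-05
V̂(p̂_st) = 0.00159755; SE = √V̂ = 0.0399693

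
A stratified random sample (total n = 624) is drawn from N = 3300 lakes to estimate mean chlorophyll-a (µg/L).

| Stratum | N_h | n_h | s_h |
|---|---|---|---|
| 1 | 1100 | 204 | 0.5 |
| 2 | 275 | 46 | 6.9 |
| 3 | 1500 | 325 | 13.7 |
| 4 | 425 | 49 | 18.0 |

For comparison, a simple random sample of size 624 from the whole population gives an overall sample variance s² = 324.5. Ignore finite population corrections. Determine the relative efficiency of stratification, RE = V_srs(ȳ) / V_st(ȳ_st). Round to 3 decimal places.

V̂(ȳ_st) = Σ W_h² s_h²/n_h, with W_h = N_h/N and N = 3300:
  stratum 1: (1100/3300)²·0.5²/204 = 0.000136166
  stratum 2: (275/3300)²·6.9²/46 = 0.0071875
  stratum 3: (1500/3300)²·13.7²/325 = 0.11932
  stratum 4: (425/3300)²·18.0²/49 = 0.109673
V_st = 0.236316
V_srs = s²/n = 324.5/624 = 0.520032
Relative efficiency = V_srs / V_st = 0.520032/0.236316 = 2.2006

RE ≈ 2.201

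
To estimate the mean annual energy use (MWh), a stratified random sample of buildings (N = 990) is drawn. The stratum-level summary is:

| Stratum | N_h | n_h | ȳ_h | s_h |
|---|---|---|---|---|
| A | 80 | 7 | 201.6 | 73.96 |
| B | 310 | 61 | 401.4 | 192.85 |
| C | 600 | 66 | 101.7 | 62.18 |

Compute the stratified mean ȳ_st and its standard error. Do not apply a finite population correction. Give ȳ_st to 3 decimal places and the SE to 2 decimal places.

ȳ_st = Σ W_h ȳ_h = (80·201.6 + 310·401.4 + 600·101.7)/990 = 203.61818
V̂(ȳ_st) = Σ W_h² s_h²/n_h, with W_h = N_h/N and N = 990:
  stratum A: (80/990)²·73.96²/7 = 5.10276
  stratum B: (310/990)²·192.85²/61 = 59.7809
  stratum C: (600/990)²·62.18²/66 = 21.5174
V̂(ȳ_st) = 86.4011
SE(ȳ_st) = √86.4011 = 9.29522

ȳ_st ≈ 203.618, SE ≈ 9.30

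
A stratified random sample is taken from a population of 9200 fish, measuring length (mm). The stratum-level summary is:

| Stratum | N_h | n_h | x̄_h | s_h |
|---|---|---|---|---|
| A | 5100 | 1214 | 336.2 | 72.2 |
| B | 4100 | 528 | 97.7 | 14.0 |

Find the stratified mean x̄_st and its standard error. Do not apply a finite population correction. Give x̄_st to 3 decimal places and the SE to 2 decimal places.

x̄_st = Σ W_h x̄_h = (5100·336.2 + 4100·97.7)/9200 = 229.91196
V̂(x̄_st) = Σ W_h² s_h²/n_h, with W_h = N_h/N and N = 9200:
  stratum A: (5100/9200)²·72.2²/1214 = 1.31953
  stratum B: (4100/9200)²·14.0²/528 = 0.0737249
V̂(x̄_st) = 1.39326
SE(x̄_st) = √1.39326 = 1.18036

x̄_st ≈ 229.912, SE ≈ 1.18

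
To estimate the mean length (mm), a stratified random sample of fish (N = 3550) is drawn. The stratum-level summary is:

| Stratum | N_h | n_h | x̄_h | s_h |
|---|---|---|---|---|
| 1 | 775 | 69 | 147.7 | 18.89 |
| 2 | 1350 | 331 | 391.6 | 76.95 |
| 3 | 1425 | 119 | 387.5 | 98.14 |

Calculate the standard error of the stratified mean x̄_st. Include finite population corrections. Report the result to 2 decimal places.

SE(x̄_st) ≈ 3.76

V̂(x̄_st) = Σ W_h² (1 − n_h/N_h) s_h²/n_h, with W_h = N_h/N and N = 3550:
  stratum 1: (775/3550)²·(1 − 69/775)·18.89²/69 = 0.224525
  stratum 2: (1350/3550)²·(1 − 331/1350)·76.95²/331 = 1.95272
  stratum 3: (1425/3550)²·(1 − 119/1425)·98.14²/119 = 11.9522
V̂(x̄_st) = 14.1294
SE(x̄_st) = √14.1294 = 3.75891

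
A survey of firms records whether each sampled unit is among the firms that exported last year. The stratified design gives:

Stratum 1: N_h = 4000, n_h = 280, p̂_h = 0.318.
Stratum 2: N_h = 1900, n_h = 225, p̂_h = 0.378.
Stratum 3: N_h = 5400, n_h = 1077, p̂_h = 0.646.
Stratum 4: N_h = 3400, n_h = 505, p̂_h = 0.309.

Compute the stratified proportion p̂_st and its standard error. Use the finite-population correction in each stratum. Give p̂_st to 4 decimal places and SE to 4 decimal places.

N = 14700; stratum weights W_h = N_h/N.
p̂_st = Σ W_h p̂_h = (4000·0.318 + 1900·0.378 + 5400·0.646 + 3400·0.309)/14700 = 0.44416
V̂(p̂_st) = Σ W_h² (1 − n_h/N_h) p̂_h(1−p̂_h)/(n_h−1):
  stratum 1: (4000/14700)²·(1 − 280/4000)·0.318·0.682/279 = 5.35273e-05
  stratum 2: (1900/14700)²·(1 − 225/1900)·0.378·0.622/224 = 1.54585e-05
  stratum 3: (5400/14700)²·(1 − 1077/5400)·0.646·0.354/1076 = 2.29598e-05
  stratum 4: (3400/14700)²·(1 − 505/3400)·0.309·0.691/504 = 1.92974e-05
V̂(p̂_st) = 0.000111243; SE = √V̂ = 0.0105472

p̂_st ≈ 0.4442, SE ≈ 0.0105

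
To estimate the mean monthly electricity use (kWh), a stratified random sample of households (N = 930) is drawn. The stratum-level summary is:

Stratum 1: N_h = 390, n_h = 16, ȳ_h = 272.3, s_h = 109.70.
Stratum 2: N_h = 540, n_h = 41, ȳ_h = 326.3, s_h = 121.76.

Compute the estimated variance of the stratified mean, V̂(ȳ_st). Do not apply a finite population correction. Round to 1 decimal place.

V̂(ȳ_st) ≈ 254.2

V̂(ȳ_st) = Σ W_h² s_h²/n_h, with W_h = N_h/N and N = 930:
  stratum 1: (390/930)²·109.70²/16 = 132.269
  stratum 2: (540/930)²·121.76²/41 = 121.912
V̂(ȳ_st) = 254.181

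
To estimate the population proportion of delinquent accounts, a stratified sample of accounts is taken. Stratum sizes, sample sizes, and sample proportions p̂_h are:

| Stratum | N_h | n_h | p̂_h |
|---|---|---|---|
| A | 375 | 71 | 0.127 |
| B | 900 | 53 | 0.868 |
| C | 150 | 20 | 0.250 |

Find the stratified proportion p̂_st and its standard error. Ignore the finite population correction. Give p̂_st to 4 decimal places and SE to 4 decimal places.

N = 1425; stratum weights W_h = N_h/N.
p̂_st = Σ W_h p̂_h = (375·0.127 + 900·0.868 + 150·0.250)/1425 = 0.60795
V̂(p̂_st) = Σ W_h² p̂_h(1−p̂_h)/(n_h−1):
  stratum A: (375/1425)²·0.127·0.873/70 = 0.000109686
  stratum B: (900/1425)²·0.868·0.132/52 = 0.000878912
  stratum C: (150/1425)²·0.250·0.750/19 = 0.000109345
V̂(p̂_st) = 0.00109794; SE = √V̂ = 0.0331352

p̂_st ≈ 0.6079, SE ≈ 0.0331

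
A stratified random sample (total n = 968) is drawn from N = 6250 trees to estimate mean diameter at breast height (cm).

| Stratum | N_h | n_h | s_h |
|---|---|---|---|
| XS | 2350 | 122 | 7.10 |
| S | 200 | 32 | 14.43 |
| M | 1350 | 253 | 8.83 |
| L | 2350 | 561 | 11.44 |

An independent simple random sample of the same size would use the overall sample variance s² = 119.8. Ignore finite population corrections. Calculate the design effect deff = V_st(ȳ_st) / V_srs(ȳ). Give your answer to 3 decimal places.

deff ≈ 0.909

V̂(ȳ_st) = Σ W_h² s_h²/n_h, with W_h = N_h/N and N = 6250:
  stratum XS: (2350/6250)²·7.10²/122 = 0.0584161
  stratum S: (200/6250)²·14.43²/32 = 0.0066632
  stratum M: (1350/6250)²·8.83²/253 = 0.0143783
  stratum L: (2350/6250)²·11.44²/561 = 0.0329811
V_st = 0.112439
V_srs = s²/n = 119.8/968 = 0.12376
deff = V_st / V_srs = 0.112439/0.12376 = 0.9085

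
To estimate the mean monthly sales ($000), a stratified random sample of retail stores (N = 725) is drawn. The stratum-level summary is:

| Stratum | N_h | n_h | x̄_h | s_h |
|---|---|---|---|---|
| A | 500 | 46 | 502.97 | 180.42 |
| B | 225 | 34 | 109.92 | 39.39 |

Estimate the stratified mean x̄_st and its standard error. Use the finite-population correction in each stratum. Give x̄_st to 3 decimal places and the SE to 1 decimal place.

x̄_st ≈ 380.989, SE ≈ 17.6

x̄_st = Σ W_h x̄_h = (500·502.97 + 225·109.92)/725 = 380.98897
V̂(x̄_st) = Σ W_h² (1 − n_h/N_h) s_h²/n_h, with W_h = N_h/N and N = 725:
  stratum A: (500/725)²·(1 − 46/500)·180.42²/46 = 305.606
  stratum B: (225/725)²·(1 − 34/225)·39.39²/34 = 3.73107
V̂(x̄_st) = 309.337
SE(x̄_st) = √309.337 = 17.588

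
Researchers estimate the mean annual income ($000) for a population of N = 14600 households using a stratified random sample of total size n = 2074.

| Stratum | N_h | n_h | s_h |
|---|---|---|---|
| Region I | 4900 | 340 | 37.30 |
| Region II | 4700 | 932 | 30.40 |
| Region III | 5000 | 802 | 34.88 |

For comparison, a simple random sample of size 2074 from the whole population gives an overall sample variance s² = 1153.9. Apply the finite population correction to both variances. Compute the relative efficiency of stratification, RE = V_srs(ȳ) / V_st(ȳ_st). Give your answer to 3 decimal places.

RE ≈ 0.722

V̂(ȳ_st) = Σ W_h² (1 − n_h/N_h) s_h²/n_h, with W_h = N_h/N and N = 14600:
  stratum Region I: (4900/14600)²·(1 − 340/4900)·37.30²/340 = 0.428937
  stratum Region II: (4700/14600)²·(1 − 932/4700)·30.40²/932 = 0.0823824
  stratum Region III: (5000/14600)²·(1 − 802/5000)·34.88²/802 = 0.149378
V_st = 0.660697
V_srs = (1 − 2074/14600)·1153.9/2074 = 0.47733
Relative efficiency = V_srs / V_st = 0.47733/0.660697 = 0.7225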